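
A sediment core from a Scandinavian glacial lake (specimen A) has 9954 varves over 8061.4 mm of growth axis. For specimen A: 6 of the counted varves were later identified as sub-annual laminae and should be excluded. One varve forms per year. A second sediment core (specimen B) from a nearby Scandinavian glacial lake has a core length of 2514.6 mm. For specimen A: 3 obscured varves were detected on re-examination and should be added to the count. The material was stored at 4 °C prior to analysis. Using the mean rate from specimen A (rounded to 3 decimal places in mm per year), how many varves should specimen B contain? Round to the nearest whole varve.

Specimen A: correcting the raw count gives 9954 − 6 + 3 = 9951 true varves.
A: Extension rate ≈ 8061.4 / 9951 = 0.810 mm per year.
B spans 2514.6 / 0.810 = 3104.44 years ≈ 3104 varves.

3104 varves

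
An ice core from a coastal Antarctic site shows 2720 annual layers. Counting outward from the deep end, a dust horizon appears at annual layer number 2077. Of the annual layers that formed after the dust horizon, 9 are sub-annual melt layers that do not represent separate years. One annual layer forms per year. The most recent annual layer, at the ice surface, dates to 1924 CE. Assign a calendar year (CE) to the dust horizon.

Between annual layer 2077 and the ice surface there are 2720 − 2077 = 643 annual layers.
643 − 9 false = 634 true annual layers after the dust horizon.
1924 − 634 = 1290 CE.

1290 CE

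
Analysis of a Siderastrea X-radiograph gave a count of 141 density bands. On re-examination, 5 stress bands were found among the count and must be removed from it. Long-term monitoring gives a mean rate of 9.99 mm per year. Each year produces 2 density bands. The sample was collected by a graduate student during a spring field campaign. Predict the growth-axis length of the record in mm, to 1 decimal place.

Adjusted count: 141 − 5 = 136 density bands.
With 2 density bands per year, 136 / 2 = 68 years.
Predicted length = 9.99 mm/year × 68 years = 679.3 mm.

679.3 mm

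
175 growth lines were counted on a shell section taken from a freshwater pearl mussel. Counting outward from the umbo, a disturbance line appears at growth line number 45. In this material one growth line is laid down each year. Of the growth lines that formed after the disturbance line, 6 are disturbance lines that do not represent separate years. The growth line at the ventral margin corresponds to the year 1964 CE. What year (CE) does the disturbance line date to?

1840 CE

Between growth line 45 and the ventral margin there are 175 − 45 = 130 growth lines.
Removing the 6 false growth lines leaves 130 − 6 = 124 true growth lines beyond the disturbance line.
1964 − 124 = 1840 CE.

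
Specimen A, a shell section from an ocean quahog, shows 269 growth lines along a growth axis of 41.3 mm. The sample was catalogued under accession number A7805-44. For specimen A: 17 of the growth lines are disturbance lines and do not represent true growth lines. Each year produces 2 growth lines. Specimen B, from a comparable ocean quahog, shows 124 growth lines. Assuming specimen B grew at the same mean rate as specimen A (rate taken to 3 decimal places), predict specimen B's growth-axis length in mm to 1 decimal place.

20.3 mm

Specimen A: adjusted count: 269 − 17 = 252 growth lines.
Specimen A: 252 growth lines at 2 per year is 252 / 2 = 126 years.
A: Mean rate = 41.3 mm / 126 years ≈ 0.328 mm/yr.
Specimen B: 124 growth lines at 2 per year is 124 / 2 = 62 years. Length of B = 0.328 × 62 = 20.3 mm.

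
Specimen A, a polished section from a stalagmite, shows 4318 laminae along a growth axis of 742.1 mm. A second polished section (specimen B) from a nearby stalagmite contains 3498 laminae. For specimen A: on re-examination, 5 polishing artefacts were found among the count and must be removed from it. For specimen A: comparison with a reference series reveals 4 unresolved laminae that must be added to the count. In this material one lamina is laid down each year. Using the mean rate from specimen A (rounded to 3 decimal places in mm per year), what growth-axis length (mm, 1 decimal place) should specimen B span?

Specimen A: correcting the raw count gives 4318 − 5 + 4 = 4317 true laminae.
A: Extension rate ≈ 742.1 / 4317 = 0.172 mm/yr.
For B, 0.172 mm/year × 3498 years = 601.7 mm.

601.7 mm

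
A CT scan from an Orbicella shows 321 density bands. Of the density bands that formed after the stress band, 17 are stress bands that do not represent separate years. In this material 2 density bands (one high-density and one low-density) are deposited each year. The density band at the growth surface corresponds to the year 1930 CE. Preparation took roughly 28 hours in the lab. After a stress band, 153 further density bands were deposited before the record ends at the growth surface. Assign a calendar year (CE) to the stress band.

153 density bands post-date the stress band.
Removing the 17 false density bands leaves 153 − 17 = 136 true density bands beyond the stress band.
Dividing by 2 density bands per year: 136 / 2 = 68 years.
1930 − 68 = 1862 CE.

1862 CE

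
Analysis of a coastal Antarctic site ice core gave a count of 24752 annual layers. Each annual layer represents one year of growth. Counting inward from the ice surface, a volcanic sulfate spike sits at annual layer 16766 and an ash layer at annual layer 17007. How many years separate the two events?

17007 − 16766 = 241 annual layers lie between the two events.
One annual layer per year makes the interval 241 years.

241 yr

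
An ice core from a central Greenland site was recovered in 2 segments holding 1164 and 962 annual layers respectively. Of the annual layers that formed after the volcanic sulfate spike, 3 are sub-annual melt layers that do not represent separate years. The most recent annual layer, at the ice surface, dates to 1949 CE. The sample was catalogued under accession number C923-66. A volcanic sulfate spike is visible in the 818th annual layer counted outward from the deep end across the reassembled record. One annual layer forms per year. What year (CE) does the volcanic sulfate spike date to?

644 CE

Total annual layers = 1164 + 962 = 2126.
Between annual layer 818 and the ice surface there are 2126 − 818 = 1308 annual layers.
Removing the 3 false annual layers leaves 1308 − 3 = 1305 true annual layers beyond the volcanic sulfate spike.
1949 − 1305 = 644 CE.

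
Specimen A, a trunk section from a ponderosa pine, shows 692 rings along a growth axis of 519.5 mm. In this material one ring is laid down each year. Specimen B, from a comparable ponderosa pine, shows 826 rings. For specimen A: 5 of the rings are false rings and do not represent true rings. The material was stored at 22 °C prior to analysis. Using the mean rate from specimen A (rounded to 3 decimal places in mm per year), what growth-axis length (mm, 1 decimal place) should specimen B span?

Specimen A: adjusted count: 692 − 5 = 687 rings.
A: Extension rate ≈ 519.5 / 687 = 0.756 mm per year.
Length of B = 0.756 × 826 = 624.5 mm.

624.5 mm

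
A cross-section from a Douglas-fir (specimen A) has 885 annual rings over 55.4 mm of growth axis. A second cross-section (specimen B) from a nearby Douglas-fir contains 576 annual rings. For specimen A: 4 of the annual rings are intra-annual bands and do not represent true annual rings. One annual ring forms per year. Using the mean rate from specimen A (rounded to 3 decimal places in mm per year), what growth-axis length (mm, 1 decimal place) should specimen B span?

36.3 mm

Specimen A: true annual ring count = 885 − 4 = 881.
A: 55.4 mm over 881 years gives 55.4 / 881 ≈ 0.063 mm/year.
Length of B = 0.063 × 576 = 36.3 mm.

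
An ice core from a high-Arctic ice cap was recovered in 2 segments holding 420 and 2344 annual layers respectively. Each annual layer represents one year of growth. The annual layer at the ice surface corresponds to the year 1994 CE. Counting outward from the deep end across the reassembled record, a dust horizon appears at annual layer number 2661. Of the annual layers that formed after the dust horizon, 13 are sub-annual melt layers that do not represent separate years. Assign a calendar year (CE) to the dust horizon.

1904 CE

Total annual layers = 420 + 2344 = 2764.
Between annual layer 2661 and the ice surface there are 2764 − 2661 = 103 annual layers.
Removing the 13 false annual layers leaves 103 − 13 = 90 true annual layers beyond the dust horizon.
The annual layer at the ice surface is 1994 CE, so the dust horizon dates to 1994 − 90 = 1904 CE.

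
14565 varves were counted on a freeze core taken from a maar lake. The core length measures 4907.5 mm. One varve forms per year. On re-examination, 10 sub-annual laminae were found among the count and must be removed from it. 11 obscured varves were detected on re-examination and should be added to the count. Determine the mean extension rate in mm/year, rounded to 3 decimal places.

Correcting the raw count gives 14565 − 10 + 11 = 14566 true varves.
4907.5 mm over 14566 years gives 4907.5 / 14566 ≈ 0.337 mm/year.

0.337 mm/year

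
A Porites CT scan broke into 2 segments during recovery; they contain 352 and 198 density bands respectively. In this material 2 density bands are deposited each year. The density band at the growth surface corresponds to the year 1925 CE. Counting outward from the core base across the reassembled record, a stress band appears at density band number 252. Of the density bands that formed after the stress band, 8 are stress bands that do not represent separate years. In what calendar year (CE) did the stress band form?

Total density bands = 352 + 198 = 550.
The stress band sits at density band 252 from the core base, so 550 − 252 = 298 density bands formed after it.
Removing the 8 false density bands leaves 298 − 8 = 290 true density bands beyond the stress band.
Dividing by 2 density bands per year: 290 / 2 = 145 years.
The density band at the growth surface is 1925 CE, so the stress band dates to 1925 − 145 = 1780 CE.

1780 CE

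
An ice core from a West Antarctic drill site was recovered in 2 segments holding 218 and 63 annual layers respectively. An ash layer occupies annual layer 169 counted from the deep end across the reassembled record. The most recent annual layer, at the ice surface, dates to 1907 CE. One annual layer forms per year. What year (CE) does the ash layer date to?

Total annual layers = 218 + 63 = 281.
The ash layer sits at annual layer 169 from the deep end, so 281 − 169 = 112 annual layers formed after it.
Counting back 112 years from 1907 CE places the ash layer in 1907 − 112 = 1795 CE.

1795 CE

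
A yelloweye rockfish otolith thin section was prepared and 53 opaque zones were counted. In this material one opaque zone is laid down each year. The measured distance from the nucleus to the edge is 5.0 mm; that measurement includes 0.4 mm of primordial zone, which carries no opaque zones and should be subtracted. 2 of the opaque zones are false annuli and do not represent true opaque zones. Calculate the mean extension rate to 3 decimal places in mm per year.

0.090 mm per year

True opaque zone count = 53 − 2 = 51.
Net length = 5.0 − 0.4 = 4.6 mm.
4.6 mm over 51 years gives 4.6 / 51 ≈ 0.090 mm per year.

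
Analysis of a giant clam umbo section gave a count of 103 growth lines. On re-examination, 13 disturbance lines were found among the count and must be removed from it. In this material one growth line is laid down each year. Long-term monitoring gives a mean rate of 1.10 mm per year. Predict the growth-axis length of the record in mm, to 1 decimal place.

99.0 mm

Adjusted count: 103 − 13 = 90 growth lines.
Length ≈ 1.10 × 90 = 99.0 mm.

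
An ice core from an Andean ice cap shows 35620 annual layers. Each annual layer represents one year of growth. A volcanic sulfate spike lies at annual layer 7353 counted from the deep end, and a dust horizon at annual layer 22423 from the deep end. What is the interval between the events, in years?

Separation: 22423 − 7353 = 15070 annual layers.
One annual layer per year makes the interval 15070 years.

15070 years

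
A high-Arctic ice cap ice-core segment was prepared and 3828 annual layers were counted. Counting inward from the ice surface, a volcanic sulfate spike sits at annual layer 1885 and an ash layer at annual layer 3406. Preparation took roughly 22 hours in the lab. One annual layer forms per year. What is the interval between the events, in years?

3406 − 1885 = 1521 annual layers lie between the two events.
That is 1521 years at one annual layer per year.

1521 yr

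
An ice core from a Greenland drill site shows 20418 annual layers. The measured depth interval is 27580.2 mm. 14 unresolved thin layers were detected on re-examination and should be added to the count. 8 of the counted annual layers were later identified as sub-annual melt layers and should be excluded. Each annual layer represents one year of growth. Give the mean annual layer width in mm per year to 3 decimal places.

Adjusted count: 20418 − 8 + 14 = 20424 annual layers.
Mean rate = 27580.2 mm / 20424 years ≈ 1.350 mm per year.

1.350 mm per year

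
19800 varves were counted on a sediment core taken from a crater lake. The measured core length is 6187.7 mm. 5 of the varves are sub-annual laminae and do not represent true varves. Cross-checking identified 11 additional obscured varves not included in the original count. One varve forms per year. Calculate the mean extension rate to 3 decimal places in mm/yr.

0.312 mm/yr

After corrections the count is 19800 − 5 + 11 = 19806 varves.
Extension rate ≈ 6187.7 / 19806 = 0.312 mm/yr.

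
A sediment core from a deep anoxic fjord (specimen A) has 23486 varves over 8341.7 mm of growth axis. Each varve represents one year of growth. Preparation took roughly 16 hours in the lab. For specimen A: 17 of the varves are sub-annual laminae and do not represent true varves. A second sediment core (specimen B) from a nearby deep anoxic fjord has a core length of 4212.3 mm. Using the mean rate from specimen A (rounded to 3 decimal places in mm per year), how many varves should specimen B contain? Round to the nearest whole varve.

11866 varves

Specimen A: true varve count = 23486 − 17 = 23469.
A: Extension rate ≈ 8341.7 / 23469 = 0.355 mm/year.
Specimen B: 4212.3 mm / 0.355 mm per year = 11865.63 years ≈ 11866 varves.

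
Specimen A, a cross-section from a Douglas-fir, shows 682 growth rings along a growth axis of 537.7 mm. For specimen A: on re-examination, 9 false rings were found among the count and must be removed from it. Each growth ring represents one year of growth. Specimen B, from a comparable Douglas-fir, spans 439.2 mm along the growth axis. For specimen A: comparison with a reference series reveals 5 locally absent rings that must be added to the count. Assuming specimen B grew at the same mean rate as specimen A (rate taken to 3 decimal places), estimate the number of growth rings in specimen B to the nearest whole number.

554 growth rings

Specimen A: adjusted count: 682 − 9 + 5 = 678 growth rings.
A: Mean rate = 537.7 mm / 678 years ≈ 0.793 mm/yr.
For B, 439.2 / 0.793 = 553.85 years ≈ 554 growth rings.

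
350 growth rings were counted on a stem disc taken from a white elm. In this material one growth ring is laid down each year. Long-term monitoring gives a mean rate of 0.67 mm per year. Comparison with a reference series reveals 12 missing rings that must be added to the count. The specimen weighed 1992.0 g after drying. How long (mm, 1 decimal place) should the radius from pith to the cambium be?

242.5 mm

True growth ring count = 350 + 12 = 362.
362 years at 0.67 mm/year gives 0.67 × 362 = 242.5 mm.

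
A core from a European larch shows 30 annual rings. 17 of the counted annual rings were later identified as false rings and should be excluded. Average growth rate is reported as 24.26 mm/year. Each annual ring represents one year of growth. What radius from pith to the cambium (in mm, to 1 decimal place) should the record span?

315.4 mm

Adjusted count: 30 − 17 = 13 annual rings.
Length ≈ 24.26 × 13 = 315.4 mm.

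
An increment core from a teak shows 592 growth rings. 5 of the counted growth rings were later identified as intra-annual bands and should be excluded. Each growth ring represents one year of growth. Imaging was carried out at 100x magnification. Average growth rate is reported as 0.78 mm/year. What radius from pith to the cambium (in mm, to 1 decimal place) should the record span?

After corrections the count is 592 − 5 = 587 growth rings.
Predicted length = 0.78 mm/year × 587 years = 457.9 mm.

457.9 mm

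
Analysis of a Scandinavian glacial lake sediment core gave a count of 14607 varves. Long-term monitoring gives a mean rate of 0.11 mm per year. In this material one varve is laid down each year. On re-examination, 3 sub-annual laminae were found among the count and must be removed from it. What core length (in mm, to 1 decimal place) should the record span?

True varve count = 14607 − 3 = 14604.
14604 years at 0.11 mm/year gives 0.11 × 14604 = 1606.4 mm.

1606.4 mm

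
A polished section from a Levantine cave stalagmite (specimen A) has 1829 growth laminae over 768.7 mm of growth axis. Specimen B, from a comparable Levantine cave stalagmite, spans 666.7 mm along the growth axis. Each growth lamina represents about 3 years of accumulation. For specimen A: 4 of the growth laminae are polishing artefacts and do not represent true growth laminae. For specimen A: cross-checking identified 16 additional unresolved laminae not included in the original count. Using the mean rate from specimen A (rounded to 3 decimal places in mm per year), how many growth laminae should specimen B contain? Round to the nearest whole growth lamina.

Specimen A: after corrections the count is 1829 − 4 + 16 = 1841 growth laminae.
Specimen A: at 3 years per growth lamina, 1841 × 3 = 5523 years.
A: Mean rate = 768.7 mm / 5523 years ≈ 0.139 mm per year.
B spans 666.7 / 0.139 = 4796.40 years; at 3 years per growth lamina that is 4796.40 / 3 ≈ 1599 growth laminae.

1599 growth laminae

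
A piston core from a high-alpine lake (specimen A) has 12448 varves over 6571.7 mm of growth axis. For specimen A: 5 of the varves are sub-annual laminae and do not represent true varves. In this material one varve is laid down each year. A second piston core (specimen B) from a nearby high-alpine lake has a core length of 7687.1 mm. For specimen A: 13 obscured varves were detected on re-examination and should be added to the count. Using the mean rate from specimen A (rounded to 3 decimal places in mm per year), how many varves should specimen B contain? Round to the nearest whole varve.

Specimen A: correcting the raw count gives 12448 − 5 + 13 = 12456 true varves.
A: Mean rate = 6571.7 mm / 12456 years ≈ 0.528 mm/year.
B spans 7687.1 / 0.528 = 14558.90 years ≈ 14559 varves.

14559 varves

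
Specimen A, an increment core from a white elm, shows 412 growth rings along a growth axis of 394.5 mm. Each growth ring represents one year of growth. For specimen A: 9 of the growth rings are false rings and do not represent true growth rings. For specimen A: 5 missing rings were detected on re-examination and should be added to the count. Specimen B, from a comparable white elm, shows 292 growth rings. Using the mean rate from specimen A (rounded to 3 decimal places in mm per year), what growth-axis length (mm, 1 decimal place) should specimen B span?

282.4 mm

Specimen A: correcting the raw count gives 412 − 9 + 5 = 408 true growth rings.
A: Mean rate = 394.5 mm / 408 years ≈ 0.967 mm per year.
For B, 0.967 mm/year × 292 years = 282.4 mm.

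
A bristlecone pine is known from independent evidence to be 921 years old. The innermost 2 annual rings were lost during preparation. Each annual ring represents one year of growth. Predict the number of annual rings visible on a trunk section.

919 annual rings

Expected annual rings over 921 years: 921.
Subtracting the 2 annual rings not captured gives 921 − 2 = 919 annual rings in the record.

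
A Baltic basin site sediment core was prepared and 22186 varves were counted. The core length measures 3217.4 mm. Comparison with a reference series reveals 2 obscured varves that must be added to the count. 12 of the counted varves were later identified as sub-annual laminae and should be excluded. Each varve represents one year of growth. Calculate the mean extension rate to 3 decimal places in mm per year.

Correcting the raw count gives 22186 − 12 + 2 = 22176 true varves.
Extension rate ≈ 3217.4 / 22176 = 0.145 mm per year.

0.145 mm per year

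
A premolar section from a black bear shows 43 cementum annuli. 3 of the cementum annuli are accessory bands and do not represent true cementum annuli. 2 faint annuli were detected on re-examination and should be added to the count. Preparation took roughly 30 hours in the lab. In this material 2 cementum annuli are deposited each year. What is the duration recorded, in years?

True cementum annulus count = 43 − 3 + 2 = 42.
42 cementum annuli at 2 per year is 42 / 2 = 21 years.

21 yr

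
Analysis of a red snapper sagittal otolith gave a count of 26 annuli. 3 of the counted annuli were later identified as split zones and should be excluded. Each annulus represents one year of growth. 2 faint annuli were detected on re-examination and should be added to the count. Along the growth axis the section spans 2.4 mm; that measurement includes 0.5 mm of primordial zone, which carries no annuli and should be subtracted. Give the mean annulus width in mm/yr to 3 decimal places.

True annulus count = 26 − 3 + 2 = 25.
Removing the 0.5 mm offcut leaves 2.4 − 0.5 = 1.9 mm.
Extension rate ≈ 1.9 / 25 = 0.076 mm/yr.

0.076 mm/yr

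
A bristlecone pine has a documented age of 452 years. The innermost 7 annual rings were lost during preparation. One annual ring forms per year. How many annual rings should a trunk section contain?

Expected annual rings over 452 years: 452.
452 − 7 missed = 445 annual rings expected in the prepared section.

445 annual rings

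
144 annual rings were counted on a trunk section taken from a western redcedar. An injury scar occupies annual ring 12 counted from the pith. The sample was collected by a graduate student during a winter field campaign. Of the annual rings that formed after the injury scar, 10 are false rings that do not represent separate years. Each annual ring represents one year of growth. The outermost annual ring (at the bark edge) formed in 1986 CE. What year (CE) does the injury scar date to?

The injury scar sits at annual ring 12 from the pith, so 144 − 12 = 132 annual rings formed after it.
132 − 10 false = 122 true annual rings after the injury scar.
1986 − 122 = 1864 CE.

1864 CE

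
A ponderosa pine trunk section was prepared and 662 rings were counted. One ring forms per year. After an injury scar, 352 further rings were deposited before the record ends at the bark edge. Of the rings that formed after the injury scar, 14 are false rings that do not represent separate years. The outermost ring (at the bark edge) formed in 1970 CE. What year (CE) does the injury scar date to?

1632 CE

352 rings formed after the injury scar.
Removing the 14 false rings leaves 352 − 14 = 338 true rings beyond the injury scar.
The ring at the bark edge is 1970 CE, so the injury scar dates to 1970 − 338 = 1632 CE.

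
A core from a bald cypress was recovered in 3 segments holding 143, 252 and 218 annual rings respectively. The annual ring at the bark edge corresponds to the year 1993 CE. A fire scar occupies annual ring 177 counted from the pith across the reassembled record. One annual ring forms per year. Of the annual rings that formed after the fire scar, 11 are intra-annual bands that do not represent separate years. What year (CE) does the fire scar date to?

Total annual rings = 143 + 252 + 218 = 613.
Between annual ring 177 and the bark edge there are 613 − 177 = 436 annual rings.
Excluding 11 false annual rings: 436 − 11 = 425.
1993 − 425 = 1568 CE.

1568 CE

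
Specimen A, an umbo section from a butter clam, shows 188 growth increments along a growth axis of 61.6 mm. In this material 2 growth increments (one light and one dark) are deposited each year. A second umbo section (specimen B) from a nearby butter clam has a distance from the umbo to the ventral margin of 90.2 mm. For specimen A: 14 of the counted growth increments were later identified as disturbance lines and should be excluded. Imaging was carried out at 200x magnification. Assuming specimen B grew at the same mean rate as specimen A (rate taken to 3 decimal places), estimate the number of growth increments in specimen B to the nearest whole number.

Specimen A: after corrections the count is 188 − 14 = 174 growth increments.
Specimen A: with 2 growth increments per year, 174 / 2 = 87 years.
A: 61.6 mm over 87 years gives 61.6 / 87 ≈ 0.708 mm/yr.
B spans 90.2 / 0.708 = 127.40 years; at 2 growth increments per year that is 127.40 × 2 ≈ 255 growth increments.

255 growth increments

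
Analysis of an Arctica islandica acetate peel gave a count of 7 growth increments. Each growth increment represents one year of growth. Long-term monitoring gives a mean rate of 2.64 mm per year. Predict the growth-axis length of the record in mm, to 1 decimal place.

The record spans 7 years at 2.64 mm per year.
Length ≈ 2.64 × 7 = 18.5 mm.

18.5 mm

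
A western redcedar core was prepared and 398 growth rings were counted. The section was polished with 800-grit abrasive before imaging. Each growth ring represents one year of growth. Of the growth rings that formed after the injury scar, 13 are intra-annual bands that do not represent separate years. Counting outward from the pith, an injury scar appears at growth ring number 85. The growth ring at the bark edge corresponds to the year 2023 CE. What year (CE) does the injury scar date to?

1723 CE

Between growth ring 85 and the bark edge there are 398 − 85 = 313 growth rings.
Excluding 13 false growth rings: 313 − 13 = 300.
Counting back 300 years from 2023 CE places the injury scar in 2023 − 300 = 1723 CE.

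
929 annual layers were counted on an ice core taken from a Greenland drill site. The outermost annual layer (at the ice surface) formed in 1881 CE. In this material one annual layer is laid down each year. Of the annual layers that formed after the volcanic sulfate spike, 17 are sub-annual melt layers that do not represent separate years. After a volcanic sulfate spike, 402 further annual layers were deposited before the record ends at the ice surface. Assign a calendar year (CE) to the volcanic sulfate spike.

1496 CE

402 annual layers formed after the volcanic sulfate spike.
402 − 17 false = 385 true annual layers after the volcanic sulfate spike.
1881 − 385 = 1496 CE.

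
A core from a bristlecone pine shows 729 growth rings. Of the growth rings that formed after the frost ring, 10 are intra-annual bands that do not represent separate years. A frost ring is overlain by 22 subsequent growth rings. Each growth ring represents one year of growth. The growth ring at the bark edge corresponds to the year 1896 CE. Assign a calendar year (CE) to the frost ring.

22 growth rings post-date the frost ring.
Excluding 10 false growth rings: 22 − 10 = 12.
Counting back 12 years from 1896 CE places the frost ring in 1896 − 12 = 1884 CE.

1884 CE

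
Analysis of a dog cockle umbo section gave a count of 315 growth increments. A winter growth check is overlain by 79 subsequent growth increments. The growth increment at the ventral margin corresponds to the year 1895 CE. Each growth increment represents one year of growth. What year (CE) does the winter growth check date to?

79 growth increments post-date the winter growth check.
Counting back 79 years from 1895 CE places the winter growth check in 1895 − 79 = 1816 CE.

1816 CE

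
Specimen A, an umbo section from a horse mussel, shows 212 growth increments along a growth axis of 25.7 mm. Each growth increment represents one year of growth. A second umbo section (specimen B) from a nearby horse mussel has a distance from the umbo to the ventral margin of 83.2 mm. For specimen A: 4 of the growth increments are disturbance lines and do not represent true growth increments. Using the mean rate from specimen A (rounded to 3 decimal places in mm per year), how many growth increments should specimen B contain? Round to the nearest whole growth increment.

Specimen A: true growth increment count = 212 − 4 = 208.
A: Extension rate ≈ 25.7 / 208 = 0.124 mm/year.
For B, 83.2 / 0.124 = 670.97 years ≈ 671 growth increments.

671 growth increments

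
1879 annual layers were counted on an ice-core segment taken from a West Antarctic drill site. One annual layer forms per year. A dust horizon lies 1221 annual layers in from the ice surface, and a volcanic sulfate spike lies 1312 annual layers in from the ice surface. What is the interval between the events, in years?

91 years

Separation: 1312 − 1221 = 91 annual layers.
That is 91 years at one annual layer per year.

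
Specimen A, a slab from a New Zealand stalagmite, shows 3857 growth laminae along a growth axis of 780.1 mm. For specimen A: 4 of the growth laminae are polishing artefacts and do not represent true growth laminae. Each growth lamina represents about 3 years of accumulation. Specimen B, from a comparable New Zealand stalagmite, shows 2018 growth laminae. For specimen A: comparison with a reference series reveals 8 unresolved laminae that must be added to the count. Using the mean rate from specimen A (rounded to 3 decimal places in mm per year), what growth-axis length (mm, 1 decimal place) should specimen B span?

405.6 mm

Specimen A: correcting the raw count gives 3857 − 4 + 8 = 3861 true growth laminae.
Specimen A: multiplying by 3 years per growth lamina: 3861 × 3 = 11583 years.
A: 780.1 mm over 11583 years gives 780.1 / 11583 ≈ 0.067 mm/yr.
Specimen B: 2018 growth laminae at 3 years each span 2018 × 3 = 6054 years. For B, 0.067 mm/year × 6054 years = 405.6 mm.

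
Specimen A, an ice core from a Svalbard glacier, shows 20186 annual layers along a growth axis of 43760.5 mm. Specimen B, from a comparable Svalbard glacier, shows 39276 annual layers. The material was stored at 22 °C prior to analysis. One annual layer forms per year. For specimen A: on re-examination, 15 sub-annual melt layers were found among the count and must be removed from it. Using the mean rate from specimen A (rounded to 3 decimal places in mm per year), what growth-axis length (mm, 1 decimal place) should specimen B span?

Specimen A: adjusted count: 20186 − 15 = 20171 annual layers.
A: 43760.5 mm over 20171 years gives 43760.5 / 20171 ≈ 2.169 mm/yr.
B's length ≈ 2.169 × 39276 = 85189.6 mm.

85189.6 mm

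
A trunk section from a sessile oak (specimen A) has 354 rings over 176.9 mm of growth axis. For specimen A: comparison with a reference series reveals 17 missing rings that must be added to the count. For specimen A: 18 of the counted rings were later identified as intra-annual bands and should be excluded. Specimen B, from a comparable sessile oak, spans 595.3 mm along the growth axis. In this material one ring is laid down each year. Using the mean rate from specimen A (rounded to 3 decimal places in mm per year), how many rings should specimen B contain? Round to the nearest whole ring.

Specimen A: true ring count = 354 − 18 + 17 = 353.
A: Mean rate = 176.9 mm / 353 years ≈ 0.501 mm per year.
For B, 595.3 / 0.501 = 1188.22 years ≈ 1188 rings.

1188 rings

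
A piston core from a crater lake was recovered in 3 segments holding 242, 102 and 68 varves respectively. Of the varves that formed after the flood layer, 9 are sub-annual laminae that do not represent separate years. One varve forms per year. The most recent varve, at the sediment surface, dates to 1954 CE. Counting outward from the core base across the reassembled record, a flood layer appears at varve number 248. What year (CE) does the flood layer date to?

1799 CE

Total varves = 242 + 102 + 68 = 412.
Between varve 248 and the sediment surface there are 412 − 248 = 164 varves.
Excluding 9 false varves: 164 − 9 = 155.
Counting back 155 years from 1954 CE places the flood layer in 1954 − 155 = 1799 CE.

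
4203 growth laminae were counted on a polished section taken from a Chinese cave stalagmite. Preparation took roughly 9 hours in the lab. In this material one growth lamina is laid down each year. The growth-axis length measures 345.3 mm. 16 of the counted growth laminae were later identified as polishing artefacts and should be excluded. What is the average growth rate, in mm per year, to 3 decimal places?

Correcting the raw count gives 4203 − 16 = 4187 true growth laminae.
Mean rate = 345.3 mm / 4187 years ≈ 0.082 mm per year.

0.082 mm per year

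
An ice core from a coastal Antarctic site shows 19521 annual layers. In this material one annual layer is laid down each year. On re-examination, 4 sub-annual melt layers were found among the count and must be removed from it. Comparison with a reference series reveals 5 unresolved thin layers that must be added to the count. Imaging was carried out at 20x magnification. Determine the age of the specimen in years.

After corrections the count is 19521 − 4 + 5 = 19522 annual layers.
One annual layer per year makes the duration 19522 years.

19522 yr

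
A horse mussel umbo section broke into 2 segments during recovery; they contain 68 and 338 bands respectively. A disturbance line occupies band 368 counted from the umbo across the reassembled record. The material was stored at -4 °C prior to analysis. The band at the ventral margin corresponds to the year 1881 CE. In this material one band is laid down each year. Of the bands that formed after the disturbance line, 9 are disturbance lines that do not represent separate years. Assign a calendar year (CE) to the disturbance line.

1852 CE

Total bands = 68 + 338 = 406.
406 − 368 = 38 bands lie beyond the disturbance line toward the ventral margin.
38 − 9 false = 29 true bands after the disturbance line.
1881 − 29 = 1852 CE.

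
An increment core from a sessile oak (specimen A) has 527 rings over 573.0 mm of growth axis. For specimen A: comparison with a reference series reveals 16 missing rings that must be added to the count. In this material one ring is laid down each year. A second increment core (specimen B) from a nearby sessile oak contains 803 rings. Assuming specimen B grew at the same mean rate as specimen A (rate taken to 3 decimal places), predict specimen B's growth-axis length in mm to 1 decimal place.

Specimen A: correcting the raw count gives 527 + 16 = 543 true rings.
A: Mean rate = 573.0 mm / 543 years ≈ 1.055 mm/year.
Length of B = 1.055 × 803 = 847.2 mm.

847.2 mm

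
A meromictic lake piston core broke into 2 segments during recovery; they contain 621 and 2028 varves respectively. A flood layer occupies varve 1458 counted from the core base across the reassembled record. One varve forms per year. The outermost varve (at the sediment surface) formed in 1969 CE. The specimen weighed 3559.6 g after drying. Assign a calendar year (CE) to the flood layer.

778 CE

Total varves = 621 + 2028 = 2649.
The flood layer sits at varve 1458 from the core base, so 2649 − 1458 = 1191 varves formed after it.
Counting back 1191 years from 1969 CE places the flood layer in 1969 − 1191 = 778 CE.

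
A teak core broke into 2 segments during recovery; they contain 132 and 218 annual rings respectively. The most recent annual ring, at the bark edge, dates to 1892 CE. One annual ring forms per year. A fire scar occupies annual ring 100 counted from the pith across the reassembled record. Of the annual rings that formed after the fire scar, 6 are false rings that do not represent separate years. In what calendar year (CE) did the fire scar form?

1648 CE

Total annual rings = 132 + 218 = 350.
Between annual ring 100 and the bark edge there are 350 − 100 = 250 annual rings.
Removing the 6 false annual rings leaves 250 − 6 = 244 true annual rings beyond the fire scar.
The annual ring at the bark edge is 1892 CE, so the fire scar dates to 1892 − 244 = 1648 CE.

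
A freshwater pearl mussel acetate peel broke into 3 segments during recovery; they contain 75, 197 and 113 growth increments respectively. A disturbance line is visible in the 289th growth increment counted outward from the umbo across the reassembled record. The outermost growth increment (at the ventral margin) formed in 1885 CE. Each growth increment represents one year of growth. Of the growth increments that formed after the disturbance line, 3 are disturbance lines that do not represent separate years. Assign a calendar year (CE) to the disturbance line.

Total growth increments = 75 + 197 + 113 = 385.
Between growth increment 289 and the ventral margin there are 385 − 289 = 96 growth increments.
Removing the 3 false growth increments leaves 96 − 3 = 93 true growth increments beyond the disturbance line.
Counting back 93 years from 1885 CE places the disturbance line in 1885 − 93 = 1792 CE.

1792 CE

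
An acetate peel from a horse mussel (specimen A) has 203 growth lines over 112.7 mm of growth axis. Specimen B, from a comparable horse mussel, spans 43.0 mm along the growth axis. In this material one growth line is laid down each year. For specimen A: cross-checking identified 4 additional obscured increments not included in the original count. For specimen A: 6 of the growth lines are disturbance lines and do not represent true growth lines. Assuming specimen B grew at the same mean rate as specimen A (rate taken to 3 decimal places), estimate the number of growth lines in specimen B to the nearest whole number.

77 growth lines

Specimen A: after corrections the count is 203 − 6 + 4 = 201 growth lines.
A: Extension rate ≈ 112.7 / 201 = 0.561 mm/yr.
Specimen B: 43.0 mm / 0.561 mm per year = 76.65 years ≈ 77 growth lines.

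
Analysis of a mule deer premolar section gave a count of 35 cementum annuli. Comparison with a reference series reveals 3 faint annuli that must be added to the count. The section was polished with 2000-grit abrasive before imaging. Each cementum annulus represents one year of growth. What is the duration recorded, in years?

After corrections the count is 35 + 3 = 38 cementum annuli.
One cementum annulus per year makes the duration 38 years.

38 yr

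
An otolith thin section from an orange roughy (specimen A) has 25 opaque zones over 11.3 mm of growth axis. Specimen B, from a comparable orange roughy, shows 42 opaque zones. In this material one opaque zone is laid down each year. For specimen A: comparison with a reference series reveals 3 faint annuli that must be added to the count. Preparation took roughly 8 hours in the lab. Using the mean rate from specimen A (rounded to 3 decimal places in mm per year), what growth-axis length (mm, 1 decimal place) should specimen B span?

Specimen A: correcting the raw count gives 25 + 3 = 28 true opaque zones.
A: Extension rate ≈ 11.3 / 28 = 0.404 mm/year.
B's length ≈ 0.404 × 42 = 17.0 mm.

17.0 mm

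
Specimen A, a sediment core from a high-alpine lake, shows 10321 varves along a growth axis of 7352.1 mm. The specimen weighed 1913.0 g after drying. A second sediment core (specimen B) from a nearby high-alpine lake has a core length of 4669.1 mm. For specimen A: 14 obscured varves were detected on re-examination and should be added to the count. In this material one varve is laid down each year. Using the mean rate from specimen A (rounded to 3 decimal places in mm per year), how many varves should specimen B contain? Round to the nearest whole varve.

Specimen A: correcting the raw count gives 10321 + 14 = 10335 true varves.
A: Extension rate ≈ 7352.1 / 10335 = 0.711 mm/year.
For B, 4669.1 / 0.711 = 6566.95 years ≈ 6567 varves.

6567 varves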